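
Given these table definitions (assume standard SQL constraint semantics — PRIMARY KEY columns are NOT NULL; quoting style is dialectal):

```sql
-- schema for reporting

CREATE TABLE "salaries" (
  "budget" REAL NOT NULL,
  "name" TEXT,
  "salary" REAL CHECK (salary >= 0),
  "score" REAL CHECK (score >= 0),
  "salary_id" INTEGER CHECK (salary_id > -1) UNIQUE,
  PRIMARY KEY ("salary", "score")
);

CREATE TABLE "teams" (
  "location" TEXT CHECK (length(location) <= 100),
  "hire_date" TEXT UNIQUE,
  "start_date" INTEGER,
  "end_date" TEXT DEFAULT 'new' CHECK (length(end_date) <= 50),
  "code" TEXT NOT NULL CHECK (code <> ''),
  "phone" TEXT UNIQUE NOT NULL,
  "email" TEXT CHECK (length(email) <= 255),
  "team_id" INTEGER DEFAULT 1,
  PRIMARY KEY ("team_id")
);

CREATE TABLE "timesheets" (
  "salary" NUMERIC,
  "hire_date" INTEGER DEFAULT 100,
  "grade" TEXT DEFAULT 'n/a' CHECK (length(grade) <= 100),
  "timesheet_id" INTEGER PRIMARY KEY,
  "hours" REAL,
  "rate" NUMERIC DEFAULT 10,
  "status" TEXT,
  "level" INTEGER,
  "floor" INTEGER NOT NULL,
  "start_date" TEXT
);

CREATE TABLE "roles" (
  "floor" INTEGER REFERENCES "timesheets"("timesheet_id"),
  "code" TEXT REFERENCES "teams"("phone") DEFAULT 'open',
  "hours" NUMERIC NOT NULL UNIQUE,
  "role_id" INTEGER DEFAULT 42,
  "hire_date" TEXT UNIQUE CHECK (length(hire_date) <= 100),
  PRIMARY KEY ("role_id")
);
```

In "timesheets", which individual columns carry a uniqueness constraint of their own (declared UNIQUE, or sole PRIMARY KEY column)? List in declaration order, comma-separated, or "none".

timesheet_id

- salary: no UNIQUE or single-column PK constraint.
- hire_date: no UNIQUE or single-column PK constraint.
- grade: no UNIQUE or single-column PK constraint.
- timesheet_id: single-column PRIMARY KEY → unique.
- hours: no UNIQUE or single-column PK constraint.
- rate: no UNIQUE or single-column PK constraint.
- status: no UNIQUE or single-column PK constraint.
- level: no UNIQUE or single-column PK constraint.
- floor: no UNIQUE or single-column PK constraint.
- start_date: no UNIQUE or single-column PK constraint.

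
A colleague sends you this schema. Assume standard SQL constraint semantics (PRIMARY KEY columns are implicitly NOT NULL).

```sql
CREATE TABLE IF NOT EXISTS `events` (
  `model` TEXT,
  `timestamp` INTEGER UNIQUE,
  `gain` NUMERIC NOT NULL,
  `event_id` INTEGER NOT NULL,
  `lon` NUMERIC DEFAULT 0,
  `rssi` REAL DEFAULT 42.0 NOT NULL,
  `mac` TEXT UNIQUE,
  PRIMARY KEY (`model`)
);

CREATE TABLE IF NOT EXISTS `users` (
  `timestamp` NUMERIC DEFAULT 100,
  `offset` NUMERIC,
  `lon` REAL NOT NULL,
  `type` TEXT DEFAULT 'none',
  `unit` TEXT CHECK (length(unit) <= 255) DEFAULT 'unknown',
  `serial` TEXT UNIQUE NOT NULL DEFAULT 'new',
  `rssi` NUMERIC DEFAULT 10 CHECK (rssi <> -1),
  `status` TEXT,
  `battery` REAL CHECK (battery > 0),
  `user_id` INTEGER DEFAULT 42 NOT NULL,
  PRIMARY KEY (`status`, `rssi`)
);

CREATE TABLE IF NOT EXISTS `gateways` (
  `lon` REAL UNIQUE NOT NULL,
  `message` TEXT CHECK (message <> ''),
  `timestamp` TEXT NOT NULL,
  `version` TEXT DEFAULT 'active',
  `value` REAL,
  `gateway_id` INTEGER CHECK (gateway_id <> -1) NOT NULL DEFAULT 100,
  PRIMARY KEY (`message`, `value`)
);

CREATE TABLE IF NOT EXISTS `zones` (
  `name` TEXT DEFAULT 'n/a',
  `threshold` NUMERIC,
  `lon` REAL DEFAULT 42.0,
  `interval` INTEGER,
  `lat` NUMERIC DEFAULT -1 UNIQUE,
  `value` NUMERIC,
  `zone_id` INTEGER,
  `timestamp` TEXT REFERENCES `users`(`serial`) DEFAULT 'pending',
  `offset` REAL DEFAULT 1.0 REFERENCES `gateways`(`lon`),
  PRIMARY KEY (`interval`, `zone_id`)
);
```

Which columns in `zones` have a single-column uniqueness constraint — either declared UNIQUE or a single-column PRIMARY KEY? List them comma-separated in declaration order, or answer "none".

lat

- name: no UNIQUE or single-column PK constraint.
- threshold: no UNIQUE or single-column PK constraint.
- lon: no UNIQUE or single-column PK constraint.
- interval: part of a composite PRIMARY KEY — only the tuple is unique, not this column on its own.
- lat: declared UNIQUE → unique.
- value: no UNIQUE or single-column PK constraint.
- zone_id: part of a composite PRIMARY KEY — only the tuple is unique, not this column on its own.
- timestamp: no UNIQUE or single-column PK constraint.
- offset: no UNIQUE or single-column PK constraint.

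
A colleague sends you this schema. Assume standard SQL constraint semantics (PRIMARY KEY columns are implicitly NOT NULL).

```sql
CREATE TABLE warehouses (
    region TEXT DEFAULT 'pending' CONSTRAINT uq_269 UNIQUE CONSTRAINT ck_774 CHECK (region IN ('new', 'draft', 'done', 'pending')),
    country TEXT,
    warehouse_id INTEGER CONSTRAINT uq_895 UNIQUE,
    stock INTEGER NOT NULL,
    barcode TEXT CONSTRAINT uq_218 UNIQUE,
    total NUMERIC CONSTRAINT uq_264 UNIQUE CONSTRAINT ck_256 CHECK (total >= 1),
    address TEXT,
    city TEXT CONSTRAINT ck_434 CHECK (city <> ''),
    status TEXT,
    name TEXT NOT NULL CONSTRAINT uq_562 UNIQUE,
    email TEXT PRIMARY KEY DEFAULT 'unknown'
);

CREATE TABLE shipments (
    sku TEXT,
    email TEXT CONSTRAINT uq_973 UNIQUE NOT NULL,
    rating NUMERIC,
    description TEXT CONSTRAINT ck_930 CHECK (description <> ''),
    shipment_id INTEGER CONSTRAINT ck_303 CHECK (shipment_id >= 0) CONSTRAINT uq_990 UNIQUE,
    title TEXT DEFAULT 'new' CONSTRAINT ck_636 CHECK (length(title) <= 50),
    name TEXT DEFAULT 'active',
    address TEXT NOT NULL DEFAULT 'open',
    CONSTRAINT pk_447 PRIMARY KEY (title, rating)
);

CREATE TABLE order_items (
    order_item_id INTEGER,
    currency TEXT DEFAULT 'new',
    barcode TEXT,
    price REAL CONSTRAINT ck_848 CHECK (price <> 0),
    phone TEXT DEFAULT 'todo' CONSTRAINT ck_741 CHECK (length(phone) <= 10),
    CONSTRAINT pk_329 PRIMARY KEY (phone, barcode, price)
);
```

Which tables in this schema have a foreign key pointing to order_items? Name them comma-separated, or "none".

none

No REFERENCES clause anywhere in the schema names order_items.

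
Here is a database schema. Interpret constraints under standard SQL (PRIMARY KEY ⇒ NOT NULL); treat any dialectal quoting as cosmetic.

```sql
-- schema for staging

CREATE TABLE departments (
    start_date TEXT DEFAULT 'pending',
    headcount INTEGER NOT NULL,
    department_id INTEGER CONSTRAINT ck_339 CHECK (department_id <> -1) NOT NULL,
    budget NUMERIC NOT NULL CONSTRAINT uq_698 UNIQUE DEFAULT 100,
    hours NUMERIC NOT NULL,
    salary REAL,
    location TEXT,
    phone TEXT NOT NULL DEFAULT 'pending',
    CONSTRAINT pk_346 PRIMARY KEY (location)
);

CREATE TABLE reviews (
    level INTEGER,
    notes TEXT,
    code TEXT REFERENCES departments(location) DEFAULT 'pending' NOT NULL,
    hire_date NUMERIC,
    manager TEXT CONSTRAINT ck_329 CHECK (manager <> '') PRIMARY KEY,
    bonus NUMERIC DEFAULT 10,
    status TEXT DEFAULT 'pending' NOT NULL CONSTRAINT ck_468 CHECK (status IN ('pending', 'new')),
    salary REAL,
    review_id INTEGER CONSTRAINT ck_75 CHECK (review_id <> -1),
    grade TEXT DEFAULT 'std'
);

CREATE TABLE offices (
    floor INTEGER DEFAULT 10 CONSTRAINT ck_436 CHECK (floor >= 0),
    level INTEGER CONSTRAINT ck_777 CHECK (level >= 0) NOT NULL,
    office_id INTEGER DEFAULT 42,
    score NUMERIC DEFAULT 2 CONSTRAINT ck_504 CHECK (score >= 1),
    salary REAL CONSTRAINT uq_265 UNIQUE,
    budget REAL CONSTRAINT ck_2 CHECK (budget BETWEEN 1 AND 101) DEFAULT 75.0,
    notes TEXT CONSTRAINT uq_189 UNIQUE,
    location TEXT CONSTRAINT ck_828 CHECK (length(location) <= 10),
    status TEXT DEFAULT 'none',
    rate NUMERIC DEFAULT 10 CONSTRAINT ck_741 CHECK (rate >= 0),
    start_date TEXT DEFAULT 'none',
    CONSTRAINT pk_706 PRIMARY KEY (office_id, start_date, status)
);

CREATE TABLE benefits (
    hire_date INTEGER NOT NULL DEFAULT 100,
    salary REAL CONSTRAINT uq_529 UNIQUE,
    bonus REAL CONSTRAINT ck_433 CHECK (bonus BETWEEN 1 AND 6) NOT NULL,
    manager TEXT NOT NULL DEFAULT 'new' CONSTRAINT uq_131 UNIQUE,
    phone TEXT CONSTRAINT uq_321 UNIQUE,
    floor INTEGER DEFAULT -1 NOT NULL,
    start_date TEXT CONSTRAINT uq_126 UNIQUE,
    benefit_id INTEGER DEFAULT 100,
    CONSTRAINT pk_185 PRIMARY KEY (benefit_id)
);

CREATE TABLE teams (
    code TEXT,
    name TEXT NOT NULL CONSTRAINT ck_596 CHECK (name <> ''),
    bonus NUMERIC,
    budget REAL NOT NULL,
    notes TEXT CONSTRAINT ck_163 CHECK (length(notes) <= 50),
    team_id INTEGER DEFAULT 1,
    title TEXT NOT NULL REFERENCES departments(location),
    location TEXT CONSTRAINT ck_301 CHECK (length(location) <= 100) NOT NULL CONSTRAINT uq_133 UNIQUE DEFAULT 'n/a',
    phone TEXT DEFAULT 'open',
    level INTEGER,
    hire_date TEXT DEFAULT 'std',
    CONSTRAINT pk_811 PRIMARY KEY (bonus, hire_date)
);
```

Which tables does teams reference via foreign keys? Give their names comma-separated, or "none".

departments

- title REFERENCES departments(location).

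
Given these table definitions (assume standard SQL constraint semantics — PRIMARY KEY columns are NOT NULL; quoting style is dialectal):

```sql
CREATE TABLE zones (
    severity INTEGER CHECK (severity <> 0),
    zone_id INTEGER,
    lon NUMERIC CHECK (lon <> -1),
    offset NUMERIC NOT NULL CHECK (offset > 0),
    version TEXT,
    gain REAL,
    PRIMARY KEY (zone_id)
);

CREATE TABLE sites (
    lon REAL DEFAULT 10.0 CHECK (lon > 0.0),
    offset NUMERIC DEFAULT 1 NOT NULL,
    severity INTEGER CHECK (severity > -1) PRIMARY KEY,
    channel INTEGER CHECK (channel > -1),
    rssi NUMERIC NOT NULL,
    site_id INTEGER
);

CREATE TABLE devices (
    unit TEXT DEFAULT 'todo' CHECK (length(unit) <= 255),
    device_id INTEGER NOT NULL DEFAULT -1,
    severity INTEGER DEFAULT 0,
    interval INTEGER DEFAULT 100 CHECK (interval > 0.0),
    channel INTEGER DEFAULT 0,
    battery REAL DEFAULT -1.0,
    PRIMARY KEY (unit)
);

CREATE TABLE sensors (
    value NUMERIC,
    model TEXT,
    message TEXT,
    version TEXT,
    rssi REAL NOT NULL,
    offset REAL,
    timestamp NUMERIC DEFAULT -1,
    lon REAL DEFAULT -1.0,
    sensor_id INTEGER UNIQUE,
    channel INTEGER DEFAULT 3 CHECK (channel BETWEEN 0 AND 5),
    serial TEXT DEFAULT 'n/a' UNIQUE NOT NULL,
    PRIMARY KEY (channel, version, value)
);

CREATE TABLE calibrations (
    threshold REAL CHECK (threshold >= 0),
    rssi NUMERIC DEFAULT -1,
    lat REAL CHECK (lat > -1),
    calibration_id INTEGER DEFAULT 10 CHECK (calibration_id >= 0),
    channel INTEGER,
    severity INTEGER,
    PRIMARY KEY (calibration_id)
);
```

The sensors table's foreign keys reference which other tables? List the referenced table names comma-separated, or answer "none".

none

No column in sensors has a REFERENCES clause.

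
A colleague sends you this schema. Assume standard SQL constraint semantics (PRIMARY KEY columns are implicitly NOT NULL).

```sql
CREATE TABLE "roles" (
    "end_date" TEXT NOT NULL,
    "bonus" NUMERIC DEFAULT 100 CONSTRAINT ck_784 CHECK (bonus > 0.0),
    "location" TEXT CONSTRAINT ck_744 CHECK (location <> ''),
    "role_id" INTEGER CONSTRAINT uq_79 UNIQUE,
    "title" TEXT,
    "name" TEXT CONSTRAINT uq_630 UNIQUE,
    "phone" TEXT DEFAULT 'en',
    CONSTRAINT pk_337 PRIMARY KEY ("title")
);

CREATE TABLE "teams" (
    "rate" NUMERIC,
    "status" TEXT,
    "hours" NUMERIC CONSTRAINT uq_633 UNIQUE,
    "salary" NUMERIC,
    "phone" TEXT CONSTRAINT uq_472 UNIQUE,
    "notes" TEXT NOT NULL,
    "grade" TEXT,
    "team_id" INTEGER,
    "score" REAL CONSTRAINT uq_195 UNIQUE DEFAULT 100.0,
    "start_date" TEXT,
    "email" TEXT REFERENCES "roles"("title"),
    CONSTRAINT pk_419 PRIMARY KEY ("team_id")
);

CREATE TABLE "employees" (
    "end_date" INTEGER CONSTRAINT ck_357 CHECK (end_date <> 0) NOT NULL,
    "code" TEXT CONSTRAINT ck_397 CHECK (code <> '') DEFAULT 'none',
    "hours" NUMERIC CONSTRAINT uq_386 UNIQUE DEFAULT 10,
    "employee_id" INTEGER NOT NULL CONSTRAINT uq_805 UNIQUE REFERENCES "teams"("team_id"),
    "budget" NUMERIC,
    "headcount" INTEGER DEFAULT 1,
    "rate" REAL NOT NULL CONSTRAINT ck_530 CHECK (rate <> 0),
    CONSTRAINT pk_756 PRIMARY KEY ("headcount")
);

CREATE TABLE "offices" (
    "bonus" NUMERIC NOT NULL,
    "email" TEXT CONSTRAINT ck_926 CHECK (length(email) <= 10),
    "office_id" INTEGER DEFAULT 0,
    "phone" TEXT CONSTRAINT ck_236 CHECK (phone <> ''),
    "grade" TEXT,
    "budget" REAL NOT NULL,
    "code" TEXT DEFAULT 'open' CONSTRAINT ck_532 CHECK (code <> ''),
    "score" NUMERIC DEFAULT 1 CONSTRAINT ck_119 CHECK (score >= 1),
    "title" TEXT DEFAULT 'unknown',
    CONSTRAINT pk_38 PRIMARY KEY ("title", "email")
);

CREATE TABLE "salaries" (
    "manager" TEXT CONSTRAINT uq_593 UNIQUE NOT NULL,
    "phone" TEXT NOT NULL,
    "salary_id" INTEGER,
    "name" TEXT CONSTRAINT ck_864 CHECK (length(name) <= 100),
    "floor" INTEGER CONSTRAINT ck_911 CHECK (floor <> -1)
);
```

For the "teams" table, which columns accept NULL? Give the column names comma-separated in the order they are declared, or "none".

rate, status, hours, salary, phone, grade, score, start_date, email

- rate: no NOT NULL constraint applies → nullable.
- status: no NOT NULL constraint applies → nullable.
- hours: UNIQUE does not imply NOT NULL → nullable.
- salary: no NOT NULL constraint applies → nullable.
- phone: UNIQUE does not imply NOT NULL → nullable.
- notes: declared NOT NULL → not nullable.
- grade: no NOT NULL constraint applies → nullable.
- team_id: part of the PRIMARY KEY, which implies NOT NULL → not nullable.
- score: UNIQUE does not imply NOT NULL → nullable.
- start_date: no NOT NULL constraint applies → nullable.
- email: a foreign key column may be NULL unless separately constrained → nullable.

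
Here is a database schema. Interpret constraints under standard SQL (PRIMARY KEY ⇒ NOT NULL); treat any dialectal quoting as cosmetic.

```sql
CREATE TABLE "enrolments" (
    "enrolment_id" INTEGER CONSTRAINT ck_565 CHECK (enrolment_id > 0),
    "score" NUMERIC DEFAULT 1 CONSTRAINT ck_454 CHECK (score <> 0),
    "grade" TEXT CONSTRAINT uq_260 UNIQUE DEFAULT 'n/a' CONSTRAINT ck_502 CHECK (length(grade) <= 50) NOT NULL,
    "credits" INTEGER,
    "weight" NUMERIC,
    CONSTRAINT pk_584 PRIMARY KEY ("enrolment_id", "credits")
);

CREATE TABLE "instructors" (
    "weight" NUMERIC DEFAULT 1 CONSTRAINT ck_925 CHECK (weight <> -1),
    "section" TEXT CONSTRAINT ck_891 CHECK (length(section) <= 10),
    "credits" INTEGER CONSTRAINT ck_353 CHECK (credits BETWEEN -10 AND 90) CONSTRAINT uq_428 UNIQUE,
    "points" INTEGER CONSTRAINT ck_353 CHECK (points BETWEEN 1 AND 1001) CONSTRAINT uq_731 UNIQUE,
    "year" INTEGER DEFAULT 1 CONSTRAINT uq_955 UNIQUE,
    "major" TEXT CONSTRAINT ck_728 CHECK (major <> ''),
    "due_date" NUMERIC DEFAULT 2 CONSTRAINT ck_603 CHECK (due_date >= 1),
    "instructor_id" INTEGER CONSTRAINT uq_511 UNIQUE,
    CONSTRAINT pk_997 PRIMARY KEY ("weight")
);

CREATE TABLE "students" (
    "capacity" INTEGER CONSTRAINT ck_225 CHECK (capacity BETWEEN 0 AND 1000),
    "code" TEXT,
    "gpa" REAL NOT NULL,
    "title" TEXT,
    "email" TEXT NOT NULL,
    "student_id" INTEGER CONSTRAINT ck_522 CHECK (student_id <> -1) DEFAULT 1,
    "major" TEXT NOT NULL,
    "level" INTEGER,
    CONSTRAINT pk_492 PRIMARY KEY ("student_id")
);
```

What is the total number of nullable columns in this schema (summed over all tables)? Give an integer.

enrolments: 2 nullable (score, weight — PK (enrolment_id, credits) and explicit NOT NULL columns excluded).
instructors: 7 nullable (section, credits, points, year, major, due_date, instructor_id — PK (weight) and explicit NOT NULL columns excluded).
students: 4 nullable (capacity, code, title, level — PK (student_id) and explicit NOT NULL columns excluded).
Total: 2 + 7 + 4 = 13.

13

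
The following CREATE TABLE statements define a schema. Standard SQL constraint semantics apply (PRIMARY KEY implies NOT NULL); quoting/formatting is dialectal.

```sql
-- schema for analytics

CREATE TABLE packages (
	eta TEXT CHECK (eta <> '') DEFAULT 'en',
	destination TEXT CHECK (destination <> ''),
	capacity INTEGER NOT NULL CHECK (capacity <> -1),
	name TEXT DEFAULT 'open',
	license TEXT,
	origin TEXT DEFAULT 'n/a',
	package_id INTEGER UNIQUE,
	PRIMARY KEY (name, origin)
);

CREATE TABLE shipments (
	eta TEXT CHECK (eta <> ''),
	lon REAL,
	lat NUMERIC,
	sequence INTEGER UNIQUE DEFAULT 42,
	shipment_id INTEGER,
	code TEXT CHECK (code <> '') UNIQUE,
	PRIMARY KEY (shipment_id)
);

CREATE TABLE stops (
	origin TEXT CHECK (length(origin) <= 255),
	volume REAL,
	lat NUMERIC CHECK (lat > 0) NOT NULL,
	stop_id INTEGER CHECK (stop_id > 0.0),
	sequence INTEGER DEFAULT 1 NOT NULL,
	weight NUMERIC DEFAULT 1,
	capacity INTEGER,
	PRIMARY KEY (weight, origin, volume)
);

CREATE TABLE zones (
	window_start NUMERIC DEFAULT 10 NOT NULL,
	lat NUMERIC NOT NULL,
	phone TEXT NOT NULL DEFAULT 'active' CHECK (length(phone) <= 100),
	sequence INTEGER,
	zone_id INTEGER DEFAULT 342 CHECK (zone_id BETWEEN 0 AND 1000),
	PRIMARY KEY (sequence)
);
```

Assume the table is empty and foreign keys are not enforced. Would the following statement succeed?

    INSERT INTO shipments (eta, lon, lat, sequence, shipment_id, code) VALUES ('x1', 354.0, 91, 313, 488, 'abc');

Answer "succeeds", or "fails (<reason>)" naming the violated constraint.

succeeds

NOT NULL columns: shipment_id is supplied.
CHECK constraints: 'x1' satisfies (eta <> ''); 'abc' satisfies (code <> '').
No constraint is violated.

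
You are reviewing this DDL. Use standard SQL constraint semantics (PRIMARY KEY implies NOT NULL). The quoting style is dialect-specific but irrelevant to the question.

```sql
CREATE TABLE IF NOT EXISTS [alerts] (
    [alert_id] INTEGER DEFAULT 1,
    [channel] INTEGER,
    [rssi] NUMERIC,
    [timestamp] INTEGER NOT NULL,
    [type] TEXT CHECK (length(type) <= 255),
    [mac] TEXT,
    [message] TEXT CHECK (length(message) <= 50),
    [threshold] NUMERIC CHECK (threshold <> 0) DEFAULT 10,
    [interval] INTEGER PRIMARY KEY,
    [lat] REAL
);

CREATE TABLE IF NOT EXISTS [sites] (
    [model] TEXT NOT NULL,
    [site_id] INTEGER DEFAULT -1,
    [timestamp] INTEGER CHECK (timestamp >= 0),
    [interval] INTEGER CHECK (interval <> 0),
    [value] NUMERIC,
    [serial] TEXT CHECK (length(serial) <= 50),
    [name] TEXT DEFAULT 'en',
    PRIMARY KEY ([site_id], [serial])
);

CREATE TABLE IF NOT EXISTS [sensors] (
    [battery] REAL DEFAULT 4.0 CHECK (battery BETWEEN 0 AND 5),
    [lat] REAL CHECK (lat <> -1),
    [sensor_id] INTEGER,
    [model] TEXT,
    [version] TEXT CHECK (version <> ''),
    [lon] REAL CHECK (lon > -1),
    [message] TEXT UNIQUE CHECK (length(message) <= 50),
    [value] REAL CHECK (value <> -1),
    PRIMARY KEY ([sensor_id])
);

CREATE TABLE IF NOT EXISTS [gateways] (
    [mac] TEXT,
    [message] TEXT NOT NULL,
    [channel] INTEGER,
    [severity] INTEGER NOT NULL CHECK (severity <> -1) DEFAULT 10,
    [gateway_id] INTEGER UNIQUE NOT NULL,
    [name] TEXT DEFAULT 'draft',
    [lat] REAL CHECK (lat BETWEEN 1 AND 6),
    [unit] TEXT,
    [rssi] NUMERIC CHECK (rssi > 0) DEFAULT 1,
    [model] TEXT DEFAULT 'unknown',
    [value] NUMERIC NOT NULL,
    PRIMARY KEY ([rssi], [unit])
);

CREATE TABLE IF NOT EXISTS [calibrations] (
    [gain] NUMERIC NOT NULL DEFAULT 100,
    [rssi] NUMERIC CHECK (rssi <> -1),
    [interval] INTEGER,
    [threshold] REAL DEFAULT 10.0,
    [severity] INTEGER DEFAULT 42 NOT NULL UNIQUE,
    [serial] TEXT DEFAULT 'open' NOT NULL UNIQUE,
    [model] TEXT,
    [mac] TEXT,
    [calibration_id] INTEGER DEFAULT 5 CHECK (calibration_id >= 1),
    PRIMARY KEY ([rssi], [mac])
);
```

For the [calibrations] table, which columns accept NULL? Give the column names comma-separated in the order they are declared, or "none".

- gain: declared NOT NULL → not nullable.
- rssi: part of the PRIMARY KEY, which implies NOT NULL → not nullable.
- interval: no NOT NULL constraint applies → nullable.
- threshold: DEFAULT only fills an omitted column; an explicit NULL is still allowed → nullable.
- severity: declared NOT NULL → not nullable.
- serial: declared NOT NULL → not nullable.
- model: no NOT NULL constraint applies → nullable.
- mac: part of the PRIMARY KEY, which implies NOT NULL → not nullable.
- calibration_id: CHECK does not forbid NULL (a CHECK constraint passes when its expression is NULL) → nullable.

interval, threshold, model, calibration_id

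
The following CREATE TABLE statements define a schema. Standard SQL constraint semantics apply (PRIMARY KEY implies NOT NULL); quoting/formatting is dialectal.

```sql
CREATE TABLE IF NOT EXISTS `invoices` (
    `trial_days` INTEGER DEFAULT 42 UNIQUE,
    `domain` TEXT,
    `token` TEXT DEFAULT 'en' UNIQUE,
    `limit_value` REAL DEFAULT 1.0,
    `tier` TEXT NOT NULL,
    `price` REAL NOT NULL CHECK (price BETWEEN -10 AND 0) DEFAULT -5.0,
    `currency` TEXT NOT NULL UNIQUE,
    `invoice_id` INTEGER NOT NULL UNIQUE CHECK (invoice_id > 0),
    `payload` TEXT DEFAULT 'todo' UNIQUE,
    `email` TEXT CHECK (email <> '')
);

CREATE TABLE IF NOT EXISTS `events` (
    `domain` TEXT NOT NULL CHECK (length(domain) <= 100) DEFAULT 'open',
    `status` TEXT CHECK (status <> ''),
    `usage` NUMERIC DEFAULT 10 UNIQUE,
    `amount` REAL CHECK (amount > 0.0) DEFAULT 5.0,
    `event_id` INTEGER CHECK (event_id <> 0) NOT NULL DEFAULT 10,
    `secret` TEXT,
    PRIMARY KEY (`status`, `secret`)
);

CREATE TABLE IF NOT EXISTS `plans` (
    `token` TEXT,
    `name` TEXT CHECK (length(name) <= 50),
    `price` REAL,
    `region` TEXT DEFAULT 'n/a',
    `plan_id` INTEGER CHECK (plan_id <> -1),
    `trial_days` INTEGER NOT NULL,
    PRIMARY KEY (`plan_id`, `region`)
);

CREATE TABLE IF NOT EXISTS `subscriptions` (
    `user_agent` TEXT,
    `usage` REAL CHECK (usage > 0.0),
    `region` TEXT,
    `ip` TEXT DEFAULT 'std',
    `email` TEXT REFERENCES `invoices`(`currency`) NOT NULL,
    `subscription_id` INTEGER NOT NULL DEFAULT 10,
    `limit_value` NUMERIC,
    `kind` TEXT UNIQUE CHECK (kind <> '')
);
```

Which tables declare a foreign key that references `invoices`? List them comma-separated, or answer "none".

subscriptions

- subscriptions.email references invoices(currency).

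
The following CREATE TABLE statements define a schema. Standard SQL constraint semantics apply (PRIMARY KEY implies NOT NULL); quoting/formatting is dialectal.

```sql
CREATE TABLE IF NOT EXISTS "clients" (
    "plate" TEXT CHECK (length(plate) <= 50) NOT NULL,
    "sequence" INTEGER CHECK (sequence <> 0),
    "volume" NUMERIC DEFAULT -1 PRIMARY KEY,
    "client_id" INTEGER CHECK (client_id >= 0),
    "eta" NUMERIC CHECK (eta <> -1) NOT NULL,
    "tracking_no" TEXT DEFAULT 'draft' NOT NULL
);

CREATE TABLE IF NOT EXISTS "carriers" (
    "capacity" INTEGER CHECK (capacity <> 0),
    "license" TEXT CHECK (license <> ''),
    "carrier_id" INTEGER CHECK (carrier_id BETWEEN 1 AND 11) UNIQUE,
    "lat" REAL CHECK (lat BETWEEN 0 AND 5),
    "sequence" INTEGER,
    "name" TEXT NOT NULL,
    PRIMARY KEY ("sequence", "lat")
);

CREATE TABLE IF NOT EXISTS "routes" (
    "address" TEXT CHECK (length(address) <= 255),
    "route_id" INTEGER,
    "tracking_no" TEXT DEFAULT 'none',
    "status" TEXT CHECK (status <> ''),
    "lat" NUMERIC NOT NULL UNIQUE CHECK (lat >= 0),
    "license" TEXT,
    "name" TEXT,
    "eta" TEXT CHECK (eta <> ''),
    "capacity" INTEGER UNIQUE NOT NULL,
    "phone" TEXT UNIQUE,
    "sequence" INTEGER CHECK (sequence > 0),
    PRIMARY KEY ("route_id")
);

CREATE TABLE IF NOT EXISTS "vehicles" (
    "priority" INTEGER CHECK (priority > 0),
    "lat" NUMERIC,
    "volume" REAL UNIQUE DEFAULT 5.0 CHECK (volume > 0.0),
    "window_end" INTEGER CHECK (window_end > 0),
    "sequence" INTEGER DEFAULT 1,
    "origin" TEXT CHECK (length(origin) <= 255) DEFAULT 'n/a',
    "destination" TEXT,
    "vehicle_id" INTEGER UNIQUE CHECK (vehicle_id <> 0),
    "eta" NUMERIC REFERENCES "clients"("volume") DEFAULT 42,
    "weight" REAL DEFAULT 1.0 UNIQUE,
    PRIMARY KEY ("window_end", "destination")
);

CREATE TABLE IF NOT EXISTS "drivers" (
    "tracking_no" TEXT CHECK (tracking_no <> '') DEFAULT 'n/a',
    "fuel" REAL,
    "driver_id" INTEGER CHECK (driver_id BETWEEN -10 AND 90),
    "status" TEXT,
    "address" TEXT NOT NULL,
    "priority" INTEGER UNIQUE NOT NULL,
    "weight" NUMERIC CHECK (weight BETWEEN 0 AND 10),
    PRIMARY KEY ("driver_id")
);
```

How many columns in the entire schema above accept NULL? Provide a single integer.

25

clients: 2 nullable (sequence, client_id — PK (volume) and explicit NOT NULL columns excluded).
carriers: 3 nullable (capacity, license, carrier_id — PK (sequence, lat) and explicit NOT NULL columns excluded).
routes: 8 nullable (address, tracking_no, status, license, name, eta, phone, sequence — PK (route_id) and explicit NOT NULL columns excluded).
vehicles: 8 nullable (priority, lat, volume, sequence, origin, vehicle_id, eta, weight — PK (window_end, destination) and explicit NOT NULL columns excluded).
drivers: 4 nullable (tracking_no, fuel, status, weight — PK (driver_id) and explicit NOT NULL columns excluded).
Total: 2 + 3 + 8 + 8 + 4 = 25.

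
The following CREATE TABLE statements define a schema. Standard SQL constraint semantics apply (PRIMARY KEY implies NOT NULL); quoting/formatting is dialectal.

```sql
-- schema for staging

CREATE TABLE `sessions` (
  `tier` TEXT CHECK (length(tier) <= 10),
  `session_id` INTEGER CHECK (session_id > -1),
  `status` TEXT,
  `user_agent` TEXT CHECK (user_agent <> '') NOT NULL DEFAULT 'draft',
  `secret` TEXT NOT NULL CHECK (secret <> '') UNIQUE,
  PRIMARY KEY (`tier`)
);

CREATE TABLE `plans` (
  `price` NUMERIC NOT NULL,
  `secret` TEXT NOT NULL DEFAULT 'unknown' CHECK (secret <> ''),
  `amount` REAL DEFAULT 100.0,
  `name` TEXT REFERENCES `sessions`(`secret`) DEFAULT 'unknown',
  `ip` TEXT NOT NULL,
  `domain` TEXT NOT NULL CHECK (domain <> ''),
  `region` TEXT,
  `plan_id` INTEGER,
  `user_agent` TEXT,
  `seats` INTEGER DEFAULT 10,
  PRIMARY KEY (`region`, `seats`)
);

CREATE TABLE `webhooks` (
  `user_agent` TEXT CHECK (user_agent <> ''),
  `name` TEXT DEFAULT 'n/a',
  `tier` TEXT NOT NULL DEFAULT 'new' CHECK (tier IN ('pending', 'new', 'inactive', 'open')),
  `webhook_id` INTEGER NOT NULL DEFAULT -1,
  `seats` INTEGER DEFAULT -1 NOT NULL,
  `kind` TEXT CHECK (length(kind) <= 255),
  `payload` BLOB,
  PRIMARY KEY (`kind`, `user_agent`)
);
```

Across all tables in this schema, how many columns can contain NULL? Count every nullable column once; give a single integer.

8

sessions: 2 nullable (session_id, status — PK (tier) and explicit NOT NULL columns excluded).
plans: 4 nullable (amount, name, plan_id, user_agent — PK (region, seats) and explicit NOT NULL columns excluded).
webhooks: 2 nullable (name, payload — PK (kind, user_agent) and explicit NOT NULL columns excluded).
Total: 2 + 4 + 2 = 8.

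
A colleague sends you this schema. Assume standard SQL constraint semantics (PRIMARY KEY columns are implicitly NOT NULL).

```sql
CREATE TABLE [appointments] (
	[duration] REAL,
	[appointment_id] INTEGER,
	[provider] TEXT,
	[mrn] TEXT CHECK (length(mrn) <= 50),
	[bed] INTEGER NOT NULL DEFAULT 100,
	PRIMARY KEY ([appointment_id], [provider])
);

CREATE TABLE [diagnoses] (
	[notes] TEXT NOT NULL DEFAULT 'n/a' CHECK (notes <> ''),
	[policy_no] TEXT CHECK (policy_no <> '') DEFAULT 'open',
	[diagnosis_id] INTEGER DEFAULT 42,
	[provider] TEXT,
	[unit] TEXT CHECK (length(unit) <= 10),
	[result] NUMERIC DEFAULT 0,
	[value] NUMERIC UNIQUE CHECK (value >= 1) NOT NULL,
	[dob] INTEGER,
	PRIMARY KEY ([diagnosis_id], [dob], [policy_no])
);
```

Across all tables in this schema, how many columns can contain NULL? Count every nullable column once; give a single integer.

appointments: 2 nullable (duration, mrn — PK (appointment_id, provider) and explicit NOT NULL columns excluded).
diagnoses: 3 nullable (provider, unit, result — PK (diagnosis_id, dob, policy_no) and explicit NOT NULL columns excluded).
Total: 2 + 3 = 5.

5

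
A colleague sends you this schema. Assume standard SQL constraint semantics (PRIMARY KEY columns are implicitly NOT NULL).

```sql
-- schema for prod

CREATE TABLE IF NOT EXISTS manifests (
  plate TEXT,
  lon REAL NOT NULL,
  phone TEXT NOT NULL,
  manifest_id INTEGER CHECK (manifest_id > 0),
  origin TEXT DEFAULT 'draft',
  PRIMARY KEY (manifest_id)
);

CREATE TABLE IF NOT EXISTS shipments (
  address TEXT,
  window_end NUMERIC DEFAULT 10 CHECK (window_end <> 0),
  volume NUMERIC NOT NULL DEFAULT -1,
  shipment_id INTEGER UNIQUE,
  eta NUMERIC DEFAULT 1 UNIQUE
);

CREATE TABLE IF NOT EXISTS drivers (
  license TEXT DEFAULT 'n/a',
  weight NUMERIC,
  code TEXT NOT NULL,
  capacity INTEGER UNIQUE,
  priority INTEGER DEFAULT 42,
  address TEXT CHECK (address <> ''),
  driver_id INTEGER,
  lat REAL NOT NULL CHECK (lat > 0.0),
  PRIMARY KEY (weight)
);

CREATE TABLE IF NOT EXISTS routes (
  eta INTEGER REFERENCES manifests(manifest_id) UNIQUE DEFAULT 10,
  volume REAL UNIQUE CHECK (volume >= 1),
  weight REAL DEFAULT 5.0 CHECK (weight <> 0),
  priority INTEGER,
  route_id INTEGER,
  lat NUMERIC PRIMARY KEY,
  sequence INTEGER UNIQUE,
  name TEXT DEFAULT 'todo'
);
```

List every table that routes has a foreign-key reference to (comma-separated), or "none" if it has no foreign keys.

- eta REFERENCES manifests(manifest_id).

manifests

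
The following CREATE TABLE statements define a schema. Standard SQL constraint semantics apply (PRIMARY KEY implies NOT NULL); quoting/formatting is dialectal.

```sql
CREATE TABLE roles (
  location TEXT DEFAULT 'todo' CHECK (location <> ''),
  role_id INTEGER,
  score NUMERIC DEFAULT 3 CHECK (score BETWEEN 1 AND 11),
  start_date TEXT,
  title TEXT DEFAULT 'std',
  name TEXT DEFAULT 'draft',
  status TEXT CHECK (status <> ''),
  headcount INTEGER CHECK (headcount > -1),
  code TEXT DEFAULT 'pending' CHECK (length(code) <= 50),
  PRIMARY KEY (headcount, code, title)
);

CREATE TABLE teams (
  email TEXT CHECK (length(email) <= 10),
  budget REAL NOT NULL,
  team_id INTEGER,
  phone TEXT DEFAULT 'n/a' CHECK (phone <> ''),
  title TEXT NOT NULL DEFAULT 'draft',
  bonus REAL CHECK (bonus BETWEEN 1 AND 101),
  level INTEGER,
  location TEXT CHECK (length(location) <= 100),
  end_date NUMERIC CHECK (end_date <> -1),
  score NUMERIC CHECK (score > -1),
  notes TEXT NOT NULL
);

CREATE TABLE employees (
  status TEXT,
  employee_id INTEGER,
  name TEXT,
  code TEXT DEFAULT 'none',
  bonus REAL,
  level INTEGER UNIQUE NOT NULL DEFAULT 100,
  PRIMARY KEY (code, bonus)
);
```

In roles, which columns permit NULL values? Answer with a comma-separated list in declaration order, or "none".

location, role_id, score, start_date, name, status

- location: CHECK does not forbid NULL (a CHECK constraint passes when its expression is NULL) → nullable.
- role_id: no NOT NULL constraint applies → nullable.
- score: CHECK does not forbid NULL (a CHECK constraint passes when its expression is NULL) → nullable.
- start_date: no NOT NULL constraint applies → nullable.
- title: part of the PRIMARY KEY, which implies NOT NULL → not nullable.
- name: DEFAULT only fills an omitted column; an explicit NULL is still allowed → nullable.
- status: CHECK does not forbid NULL (a CHECK constraint passes when its expression is NULL) → nullable.
- headcount: part of the PRIMARY KEY, which implies NOT NULL → not nullable.
- code: part of the PRIMARY KEY, which implies NOT NULL → not nullable.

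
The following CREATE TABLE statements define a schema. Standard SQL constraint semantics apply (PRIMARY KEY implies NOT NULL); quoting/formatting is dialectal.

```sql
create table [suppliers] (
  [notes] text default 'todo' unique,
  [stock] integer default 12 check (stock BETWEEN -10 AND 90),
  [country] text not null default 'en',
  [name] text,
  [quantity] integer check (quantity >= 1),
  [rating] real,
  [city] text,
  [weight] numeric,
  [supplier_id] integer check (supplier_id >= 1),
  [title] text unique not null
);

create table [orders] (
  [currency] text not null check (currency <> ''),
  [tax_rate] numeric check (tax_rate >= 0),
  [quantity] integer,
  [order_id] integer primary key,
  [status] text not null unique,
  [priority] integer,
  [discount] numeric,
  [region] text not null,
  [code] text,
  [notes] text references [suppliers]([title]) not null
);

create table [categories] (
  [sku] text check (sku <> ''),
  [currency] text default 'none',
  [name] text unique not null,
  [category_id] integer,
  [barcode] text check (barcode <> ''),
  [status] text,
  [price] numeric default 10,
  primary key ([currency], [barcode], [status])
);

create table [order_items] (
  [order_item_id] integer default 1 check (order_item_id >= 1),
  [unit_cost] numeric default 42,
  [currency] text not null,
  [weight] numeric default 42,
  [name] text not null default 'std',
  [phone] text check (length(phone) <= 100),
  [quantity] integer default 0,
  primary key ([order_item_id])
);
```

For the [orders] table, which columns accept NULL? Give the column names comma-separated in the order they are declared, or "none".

tax_rate, quantity, priority, discount, code

- currency: declared NOT NULL → not nullable.
- tax_rate: CHECK does not forbid NULL (a CHECK constraint passes when its expression is NULL) → nullable.
- quantity: no NOT NULL constraint applies → nullable.
- order_id: part of the PRIMARY KEY, which implies NOT NULL → not nullable.
- status: declared NOT NULL → not nullable.
- priority: no NOT NULL constraint applies → nullable.
- discount: no NOT NULL constraint applies → nullable.
- region: declared NOT NULL → not nullable.
- code: no NOT NULL constraint applies → nullable.
- notes: declared NOT NULL → not nullable.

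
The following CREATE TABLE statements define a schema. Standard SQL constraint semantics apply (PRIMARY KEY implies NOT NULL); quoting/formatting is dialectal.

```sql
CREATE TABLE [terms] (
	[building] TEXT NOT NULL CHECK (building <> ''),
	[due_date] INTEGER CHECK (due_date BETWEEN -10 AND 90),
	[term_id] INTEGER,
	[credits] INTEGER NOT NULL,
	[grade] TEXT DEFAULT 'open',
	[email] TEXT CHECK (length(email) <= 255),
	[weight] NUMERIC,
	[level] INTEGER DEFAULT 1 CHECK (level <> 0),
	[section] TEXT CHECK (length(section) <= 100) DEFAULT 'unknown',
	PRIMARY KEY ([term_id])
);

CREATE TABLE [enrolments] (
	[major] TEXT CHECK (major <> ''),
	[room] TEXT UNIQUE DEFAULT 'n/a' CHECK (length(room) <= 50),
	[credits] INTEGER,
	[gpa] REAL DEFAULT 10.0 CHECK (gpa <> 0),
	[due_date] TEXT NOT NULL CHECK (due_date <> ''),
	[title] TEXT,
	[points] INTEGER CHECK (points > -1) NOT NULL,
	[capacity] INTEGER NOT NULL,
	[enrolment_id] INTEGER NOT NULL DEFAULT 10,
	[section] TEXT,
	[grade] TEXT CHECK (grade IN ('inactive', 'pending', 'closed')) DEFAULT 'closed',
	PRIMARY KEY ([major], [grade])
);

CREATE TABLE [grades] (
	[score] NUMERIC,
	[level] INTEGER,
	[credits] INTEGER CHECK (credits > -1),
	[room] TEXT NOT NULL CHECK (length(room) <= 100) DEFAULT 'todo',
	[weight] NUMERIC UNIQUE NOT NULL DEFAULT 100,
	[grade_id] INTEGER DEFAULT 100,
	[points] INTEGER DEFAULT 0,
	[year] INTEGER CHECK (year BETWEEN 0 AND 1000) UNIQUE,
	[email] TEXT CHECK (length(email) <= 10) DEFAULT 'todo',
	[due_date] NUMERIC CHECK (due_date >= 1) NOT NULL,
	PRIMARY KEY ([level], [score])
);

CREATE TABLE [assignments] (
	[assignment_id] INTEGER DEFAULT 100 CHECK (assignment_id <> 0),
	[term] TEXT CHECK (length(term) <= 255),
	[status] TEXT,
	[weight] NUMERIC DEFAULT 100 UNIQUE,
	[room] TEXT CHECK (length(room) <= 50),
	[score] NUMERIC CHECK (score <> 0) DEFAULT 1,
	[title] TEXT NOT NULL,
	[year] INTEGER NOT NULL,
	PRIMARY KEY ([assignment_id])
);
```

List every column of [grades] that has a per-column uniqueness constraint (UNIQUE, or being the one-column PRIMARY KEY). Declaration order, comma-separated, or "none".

- score: part of a composite PRIMARY KEY — only the tuple is unique, not this column on its own.
- level: part of a composite PRIMARY KEY — only the tuple is unique, not this column on its own.
- credits: no UNIQUE or single-column PK constraint.
- room: no UNIQUE or single-column PK constraint.
- weight: declared UNIQUE → unique.
- grade_id: no UNIQUE or single-column PK constraint.
- points: no UNIQUE or single-column PK constraint.
- year: declared UNIQUE → unique.
- email: no UNIQUE or single-column PK constraint.
- due_date: no UNIQUE or single-column PK constraint.

weight, year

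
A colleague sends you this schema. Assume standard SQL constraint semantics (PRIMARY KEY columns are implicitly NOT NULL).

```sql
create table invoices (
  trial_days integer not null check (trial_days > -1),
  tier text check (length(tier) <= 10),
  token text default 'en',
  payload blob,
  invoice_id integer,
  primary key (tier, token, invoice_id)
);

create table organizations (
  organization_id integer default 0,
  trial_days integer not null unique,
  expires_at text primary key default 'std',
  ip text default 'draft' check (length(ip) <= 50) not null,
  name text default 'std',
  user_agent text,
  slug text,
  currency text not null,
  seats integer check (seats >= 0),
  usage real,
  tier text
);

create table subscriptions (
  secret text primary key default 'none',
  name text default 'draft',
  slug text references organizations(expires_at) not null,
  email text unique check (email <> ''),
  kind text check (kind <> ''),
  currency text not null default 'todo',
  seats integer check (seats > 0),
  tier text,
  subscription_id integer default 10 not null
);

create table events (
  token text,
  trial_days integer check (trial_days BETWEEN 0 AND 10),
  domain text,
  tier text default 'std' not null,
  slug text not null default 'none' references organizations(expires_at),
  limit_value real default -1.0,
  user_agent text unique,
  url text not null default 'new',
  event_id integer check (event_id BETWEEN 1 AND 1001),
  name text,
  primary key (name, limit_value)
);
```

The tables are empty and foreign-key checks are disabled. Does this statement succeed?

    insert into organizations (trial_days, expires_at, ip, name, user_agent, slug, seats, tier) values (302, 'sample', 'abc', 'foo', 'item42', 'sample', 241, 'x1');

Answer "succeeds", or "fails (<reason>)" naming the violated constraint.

currency is omitted from the column list and has no DEFAULT, so it would receive NULL.
But currency is declared NOT NULL.

fails (NOT NULL on currency)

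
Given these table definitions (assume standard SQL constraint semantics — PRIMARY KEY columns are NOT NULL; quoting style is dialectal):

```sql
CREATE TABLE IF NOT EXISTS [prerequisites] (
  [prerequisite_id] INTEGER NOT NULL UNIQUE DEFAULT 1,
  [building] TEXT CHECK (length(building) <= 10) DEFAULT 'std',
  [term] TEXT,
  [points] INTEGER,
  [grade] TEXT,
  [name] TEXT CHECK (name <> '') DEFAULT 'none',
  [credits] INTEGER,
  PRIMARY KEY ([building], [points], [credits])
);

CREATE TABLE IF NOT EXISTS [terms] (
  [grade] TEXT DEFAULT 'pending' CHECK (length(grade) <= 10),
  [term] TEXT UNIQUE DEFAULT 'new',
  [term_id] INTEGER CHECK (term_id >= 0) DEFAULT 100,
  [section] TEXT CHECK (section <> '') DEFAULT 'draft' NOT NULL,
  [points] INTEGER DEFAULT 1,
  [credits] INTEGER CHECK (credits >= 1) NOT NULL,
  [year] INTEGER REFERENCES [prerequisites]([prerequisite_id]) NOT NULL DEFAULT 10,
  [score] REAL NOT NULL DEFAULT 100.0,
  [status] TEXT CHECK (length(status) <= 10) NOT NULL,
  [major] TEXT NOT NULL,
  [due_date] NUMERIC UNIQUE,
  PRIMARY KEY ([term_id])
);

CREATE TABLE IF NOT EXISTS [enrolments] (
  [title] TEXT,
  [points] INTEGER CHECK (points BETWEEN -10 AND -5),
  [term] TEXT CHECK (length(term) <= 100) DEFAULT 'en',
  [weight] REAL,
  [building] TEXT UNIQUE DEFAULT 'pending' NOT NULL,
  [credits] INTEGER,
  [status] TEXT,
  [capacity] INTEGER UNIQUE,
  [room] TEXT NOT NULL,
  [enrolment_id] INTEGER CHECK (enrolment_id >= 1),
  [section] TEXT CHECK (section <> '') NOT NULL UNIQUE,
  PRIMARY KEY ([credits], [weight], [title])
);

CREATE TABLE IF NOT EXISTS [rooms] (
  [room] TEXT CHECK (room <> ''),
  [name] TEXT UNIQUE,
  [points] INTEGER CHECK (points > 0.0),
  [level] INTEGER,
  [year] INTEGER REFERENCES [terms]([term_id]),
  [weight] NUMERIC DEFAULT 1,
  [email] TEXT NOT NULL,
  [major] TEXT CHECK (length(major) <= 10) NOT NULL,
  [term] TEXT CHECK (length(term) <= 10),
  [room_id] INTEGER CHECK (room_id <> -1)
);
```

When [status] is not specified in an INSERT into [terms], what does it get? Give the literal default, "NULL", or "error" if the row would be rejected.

status has no DEFAULT clause.
Omitting it would insert NULL, but it is declared NOT NULL, so the INSERT fails.

error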